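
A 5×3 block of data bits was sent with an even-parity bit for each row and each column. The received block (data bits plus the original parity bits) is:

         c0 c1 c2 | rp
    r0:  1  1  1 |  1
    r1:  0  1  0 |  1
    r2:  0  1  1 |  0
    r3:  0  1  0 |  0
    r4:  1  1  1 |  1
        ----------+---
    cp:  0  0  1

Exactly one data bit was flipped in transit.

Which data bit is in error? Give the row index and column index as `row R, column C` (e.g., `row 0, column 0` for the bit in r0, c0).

Recompute each row's even parity and compare to rp:
  r0: data parity 1, sent rp 1 → ok
  r1: data parity 1, sent rp 1 → ok
  r2: data parity 0, sent rp 0 → ok
  r3: data parity 1, sent rp 0 → mismatch
  r4: data parity 1, sent rp 1 → ok
Recompute each column's even parity and compare to cp:
  c0: data parity 0, sent cp 0 → ok
  c1: data parity 1, sent cp 0 → mismatch
  c2: data parity 1, sent cp 1 → ok
Exactly one row (r3) and one column (c1) fail → the flipped bit is at their intersection.

row 3, column 1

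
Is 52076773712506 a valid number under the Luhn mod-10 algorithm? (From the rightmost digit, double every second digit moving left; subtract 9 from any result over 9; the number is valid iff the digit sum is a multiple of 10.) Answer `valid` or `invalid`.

invalid

From the right, keep odd positions and double even positions (subtract 9 from any doubled value over 9):
  doubled (positions 2,4,...): 0 4 5 5 3 0 1 → sum 18
  kept (positions 1,3,...): 6 5 1 3 7 7 2 → sum 31
Total = 49.
49 mod 10 = 9, so the number is invalid.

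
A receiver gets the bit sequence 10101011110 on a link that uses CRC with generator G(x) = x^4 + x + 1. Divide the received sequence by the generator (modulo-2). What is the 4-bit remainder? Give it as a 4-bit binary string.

0011

Modulo-2 division of 10101011110 by 10011:
  pos 0: 10101 XOR 10011 = 00110
  pos 2: 11001 XOR 10011 = 01010
  pos 3: 10101 XOR 10011 = 00110
  pos 5: 11011 XOR 10011 = 01000
  pos 6: 10000 XOR 10011 = 00011
Remainder = 0011 (nonzero — an error is detected).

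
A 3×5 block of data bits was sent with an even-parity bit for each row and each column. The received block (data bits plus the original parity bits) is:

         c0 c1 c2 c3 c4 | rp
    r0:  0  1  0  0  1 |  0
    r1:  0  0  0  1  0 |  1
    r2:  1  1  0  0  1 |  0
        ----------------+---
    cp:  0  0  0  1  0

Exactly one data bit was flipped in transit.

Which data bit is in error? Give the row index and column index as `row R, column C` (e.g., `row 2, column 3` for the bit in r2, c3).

row 2, column 0

Recompute each row's even parity and compare to rp:
  r0: data parity 0, sent rp 0 → ok
  r1: data parity 1, sent rp 1 → ok
  r2: data parity 1, sent rp 0 → mismatch
Recompute each column's even parity and compare to cp:
  c0: data parity 1, sent cp 0 → mismatch
  c1: data parity 0, sent cp 0 → ok
  c2: data parity 0, sent cp 0 → ok
  c3: data parity 1, sent cp 1 → ok
  c4: data parity 0, sent cp 0 → ok
Exactly one row (r2) and one column (c0) fail → the flipped bit is at their intersection.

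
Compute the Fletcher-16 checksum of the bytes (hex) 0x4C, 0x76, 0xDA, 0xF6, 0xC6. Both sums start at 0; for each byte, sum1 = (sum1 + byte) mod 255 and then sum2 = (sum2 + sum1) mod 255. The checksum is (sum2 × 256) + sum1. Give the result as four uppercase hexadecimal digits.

Running sums (mod 255):
  after byte 0 (0x4C): sum1=76, sum2=76
  after byte 1 (0x76): sum1=194, sum2=15
  after byte 2 (0xDA): sum1=157, sum2=172
  after byte 3 (0xF6): sum1=148, sum2=65
  after byte 4 (0xC6): sum1=91, sum2=156
Checksum = sum2·256 + sum1 = 156·256 + 91 = 40027 = 0x9C5B.

9C5B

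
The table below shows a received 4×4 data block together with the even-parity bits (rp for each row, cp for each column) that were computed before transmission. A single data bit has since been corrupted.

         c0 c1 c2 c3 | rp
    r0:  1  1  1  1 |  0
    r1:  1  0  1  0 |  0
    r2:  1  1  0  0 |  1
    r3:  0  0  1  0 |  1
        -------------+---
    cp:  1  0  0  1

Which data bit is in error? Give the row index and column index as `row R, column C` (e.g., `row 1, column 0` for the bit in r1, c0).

Recompute each row's even parity and compare to rp:
  r0: data parity 0, sent rp 0 → ok
  r1: data parity 0, sent rp 0 → ok
  r2: data parity 0, sent rp 1 → mismatch
  r3: data parity 1, sent rp 1 → ok
Recompute each column's even parity and compare to cp:
  c0: data parity 1, sent cp 1 → ok
  c1: data parity 0, sent cp 0 → ok
  c2: data parity 1, sent cp 0 → mismatch
  c3: data parity 1, sent cp 1 → ok
Exactly one row (r2) and one column (c2) fail → the flipped bit is at their intersection.

row 2, column 2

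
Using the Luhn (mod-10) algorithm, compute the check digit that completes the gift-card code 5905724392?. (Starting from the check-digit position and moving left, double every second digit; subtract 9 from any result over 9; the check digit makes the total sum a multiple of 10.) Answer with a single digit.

1

Partial digits right→left: 2 9 3 4 2 7 5 0 9 5
Double every second digit counting from the check-digit position (so the 1st, 3rd, 5th, ... of the partial from the right).
  doubled (with −9 where >9): 4 6 4 1 9 → sum 24
  kept as-is: 9 4 7 0 5 → sum 25
Total = 24 + 25 = 49.
Check digit = (10 − (49 mod 10)) mod 10 = 1.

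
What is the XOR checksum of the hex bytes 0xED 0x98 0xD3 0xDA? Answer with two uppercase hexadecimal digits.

XOR the bytes together:
  start with 0xED
  0xED ⊕ 0x98 = 0x75
  0x75 ⊕ 0xD3 = 0xA6
  0xA6 ⊕ 0xDA = 0x7C

7C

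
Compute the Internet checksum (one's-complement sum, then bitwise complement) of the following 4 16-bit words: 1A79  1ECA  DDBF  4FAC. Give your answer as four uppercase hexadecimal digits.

One's-complement addition (fold any carry out of bit 15 back into bit 0):
  0x1A79 + 0x1ECA = 0x03943
  0x3943 + 0xDDBF = 0x11702 → wrap carry → 0x1703
  0x1703 + 0x4FAC = 0x066AF
One's-complement sum = 0x66AF.
Checksum = ~0x66AF & 0xFFFF = 0x9950.

9950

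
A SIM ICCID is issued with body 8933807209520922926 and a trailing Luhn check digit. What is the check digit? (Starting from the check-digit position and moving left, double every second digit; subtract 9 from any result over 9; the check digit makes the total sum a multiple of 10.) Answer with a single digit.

Partial digits right→left: 6 2 9 2 2 9 0 2 5 9 0 2 7 0 8 3 3 9 8
Double every second digit counting from the check-digit position (so the 1st, 3rd, 5th, ... of the partial from the right).
  doubled (with −9 where >9): 3 9 4 0 1 0 5 7 6 7 → sum 42
  kept as-is: 2 2 9 2 9 2 0 3 9 → sum 38
Total = 42 + 38 = 80.
Check digit = (10 − (80 mod 10)) mod 10 = 0.

0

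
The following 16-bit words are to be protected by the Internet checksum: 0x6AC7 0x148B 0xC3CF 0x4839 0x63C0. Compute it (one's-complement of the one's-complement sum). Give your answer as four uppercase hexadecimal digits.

10E4

One's-complement addition (fold any carry out of bit 15 back into bit 0):
  0x6AC7 + 0x148B = 0x07F52
  0x7F52 + 0xC3CF = 0x14321 → wrap carry → 0x4322
  0x4322 + 0x4839 = 0x08B5B
  0x8B5B + 0x63C0 = 0x0EF1B
One's-complement sum = 0xEF1B.
Checksum = ~0xEF1B & 0xFFFF = 0x10E4.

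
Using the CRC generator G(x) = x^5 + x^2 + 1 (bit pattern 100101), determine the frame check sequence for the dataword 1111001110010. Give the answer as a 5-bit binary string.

Append 5 zeros: 111100111001000000. Divide by 100101 (XOR where the leading bit is 1):
  pos 0: 111100 XOR 100101 = 011001
  pos 1: 110011 XOR 100101 = 010110
  pos 2: 101101 XOR 100101 = 001000
  pos 4: 100010 XOR 100101 = 000111
  pos 7: 111010 XOR 100101 = 011111
  pos 8: 111110 XOR 100101 = 011011
  pos 9: 110110 XOR 100101 = 010011
  pos 10: 100110 XOR 100101 = 000011
Remainder (last 5 bits) = 01100. This is the CRC / FCS.

01100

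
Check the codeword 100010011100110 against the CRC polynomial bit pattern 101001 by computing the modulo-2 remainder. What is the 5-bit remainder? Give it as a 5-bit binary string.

00000

Modulo-2 division of 100010011100110 by 101001:
  pos 0: 100010 XOR 101001 = 001011
  pos 2: 101101 XOR 101001 = 000100
  pos 5: 100110 XOR 101001 = 001111
  pos 7: 111101 XOR 101001 = 010100
  pos 8: 101001 XOR 101001 = 000000
Remainder = 00000 (zero — the frame passes the CRC check).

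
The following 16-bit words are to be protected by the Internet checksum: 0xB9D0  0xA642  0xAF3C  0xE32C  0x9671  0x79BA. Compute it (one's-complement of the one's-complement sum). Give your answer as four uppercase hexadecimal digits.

FD56

One's-complement addition (fold any carry out of bit 15 back into bit 0):
  0xB9D0 + 0xA642 = 0x16012 → wrap carry → 0x6013
  0x6013 + 0xAF3C = 0x10F4F → wrap carry → 0x0F50
  0x0F50 + 0xE32C = 0x0F27C
  0xF27C + 0x9671 = 0x188ED → wrap carry → 0x88EE
  0x88EE + 0x79BA = 0x102A8 → wrap carry → 0x02A9
One's-complement sum = 0x02A9.
Checksum = ~0x02A9 & 0xFFFF = 0xFD56.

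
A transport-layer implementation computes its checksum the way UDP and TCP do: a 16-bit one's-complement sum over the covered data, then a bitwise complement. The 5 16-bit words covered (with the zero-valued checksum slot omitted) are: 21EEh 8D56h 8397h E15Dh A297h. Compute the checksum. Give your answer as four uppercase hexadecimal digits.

One's-complement addition (fold any carry out of bit 15 back into bit 0):
  0x21EE + 0x8D56 = 0x0AF44
  0xAF44 + 0x8397 = 0x132DB → wrap carry → 0x32DC
  0x32DC + 0xE15D = 0x11439 → wrap carry → 0x143A
  0x143A + 0xA297 = 0x0B6D1
One's-complement sum = 0xB6D1.
Checksum = ~0xB6D1 & 0xFFFF = 0x492E.

492E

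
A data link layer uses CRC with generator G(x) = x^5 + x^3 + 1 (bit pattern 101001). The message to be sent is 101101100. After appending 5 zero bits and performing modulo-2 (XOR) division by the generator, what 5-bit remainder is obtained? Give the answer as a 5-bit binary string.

Append 5 zeros: 10110110000000. Divide by 101001 (XOR where the leading bit is 1):
  pos 0: 101101 XOR 101001 = 000100
  pos 3: 100100 XOR 101001 = 001101
  pos 5: 110100 XOR 101001 = 011101
  pos 6: 111010 XOR 101001 = 010011
  pos 7: 100110 XOR 101001 = 001111
Remainder (last 5 bits) = 11110. This is the CRC / FCS.

11110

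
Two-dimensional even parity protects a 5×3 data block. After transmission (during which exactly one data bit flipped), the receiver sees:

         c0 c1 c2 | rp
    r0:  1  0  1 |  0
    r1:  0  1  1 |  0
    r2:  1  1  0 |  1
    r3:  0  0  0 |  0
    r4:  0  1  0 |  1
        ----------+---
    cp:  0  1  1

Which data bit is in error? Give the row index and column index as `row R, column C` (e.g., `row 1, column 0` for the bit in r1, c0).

Recompute each row's even parity and compare to rp:
  r0: data parity 0, sent rp 0 → ok
  r1: data parity 0, sent rp 0 → ok
  r2: data parity 0, sent rp 1 → mismatch
  r3: data parity 0, sent rp 0 → ok
  r4: data parity 1, sent rp 1 → ok
Recompute each column's even parity and compare to cp:
  c0: data parity 0, sent cp 0 → ok
  c1: data parity 1, sent cp 1 → ok
  c2: data parity 0, sent cp 1 → mismatch
Exactly one row (r2) and one column (c2) fail → the flipped bit is at their intersection.

row 2, column 2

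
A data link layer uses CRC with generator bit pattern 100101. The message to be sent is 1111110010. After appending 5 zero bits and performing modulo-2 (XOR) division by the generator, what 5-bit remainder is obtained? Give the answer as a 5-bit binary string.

01001

Append 5 zeros: 111111001000000. Divide by 100101 (XOR where the leading bit is 1):
  pos 0: 111111 XOR 100101 = 011010
  pos 1: 110100 XOR 100101 = 010001
  pos 2: 100010 XOR 100101 = 000111
  pos 5: 111100 XOR 100101 = 011001
  pos 6: 110010 XOR 100101 = 010111
  pos 7: 101110 XOR 100101 = 001011
  pos 9: 101100 XOR 100101 = 001001
Remainder (last 5 bits) = 01001. This is the CRC / FCS.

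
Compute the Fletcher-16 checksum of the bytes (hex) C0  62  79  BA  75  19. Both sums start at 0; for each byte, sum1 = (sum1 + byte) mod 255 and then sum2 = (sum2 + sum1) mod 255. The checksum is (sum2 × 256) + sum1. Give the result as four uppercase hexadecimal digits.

8AE5

Running sums (mod 255):
  after byte 0 (C0): sum1=192, sum2=192
  after byte 1 (62): sum1=35, sum2=227
  after byte 2 (79): sum1=156, sum2=128
  after byte 3 (BA): sum1=87, sum2=215
  after byte 4 (75): sum1=204, sum2=164
  after byte 5 (19): sum1=229, sum2=138
Checksum = sum2·256 + sum1 = 138·256 + 229 = 35557 = 0x8AE5.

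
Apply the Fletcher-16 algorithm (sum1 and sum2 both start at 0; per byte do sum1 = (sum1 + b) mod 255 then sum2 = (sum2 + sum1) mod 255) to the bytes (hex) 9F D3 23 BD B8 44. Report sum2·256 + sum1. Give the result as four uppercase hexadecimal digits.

Running sums (mod 255):
  after byte 0 (9F): sum1=159, sum2=159
  after byte 1 (D3): sum1=115, sum2=19
  after byte 2 (23): sum1=150, sum2=169
  after byte 3 (BD): sum1=84, sum2=253
  after byte 4 (B8): sum1=13, sum2=11
  after byte 5 (44): sum1=81, sum2=92
Checksum = sum2·256 + sum1 = 92·256 + 81 = 23633 = 0x5C51.

5C51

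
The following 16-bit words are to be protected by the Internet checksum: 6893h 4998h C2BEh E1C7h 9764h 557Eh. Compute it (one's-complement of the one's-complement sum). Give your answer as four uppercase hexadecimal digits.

BC6A

One's-complement addition (fold any carry out of bit 15 back into bit 0):
  0x6893 + 0x4998 = 0x0B22B
  0xB22B + 0xC2BE = 0x174E9 → wrap carry → 0x74EA
  0x74EA + 0xE1C7 = 0x156B1 → wrap carry → 0x56B2
  0x56B2 + 0x9764 = 0x0EE16
  0xEE16 + 0x557E = 0x14394 → wrap carry → 0x4395
One's-complement sum = 0x4395.
Checksum = ~0x4395 & 0xFFFF = 0xBC6A.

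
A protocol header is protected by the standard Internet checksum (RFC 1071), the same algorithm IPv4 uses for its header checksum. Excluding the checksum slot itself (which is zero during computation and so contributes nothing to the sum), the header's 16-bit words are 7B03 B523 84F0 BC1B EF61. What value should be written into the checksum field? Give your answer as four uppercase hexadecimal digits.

9F6A

One's-complement addition (fold any carry out of bit 15 back into bit 0):
  0x7B03 + 0xB523 = 0x13026 → wrap carry → 0x3027
  0x3027 + 0x84F0 = 0x0B517
  0xB517 + 0xBC1B = 0x17132 → wrap carry → 0x7133
  0x7133 + 0xEF61 = 0x16094 → wrap carry → 0x6095
One's-complement sum = 0x6095.
Checksum = ~0x6095 & 0xFFFF = 0x9F6A.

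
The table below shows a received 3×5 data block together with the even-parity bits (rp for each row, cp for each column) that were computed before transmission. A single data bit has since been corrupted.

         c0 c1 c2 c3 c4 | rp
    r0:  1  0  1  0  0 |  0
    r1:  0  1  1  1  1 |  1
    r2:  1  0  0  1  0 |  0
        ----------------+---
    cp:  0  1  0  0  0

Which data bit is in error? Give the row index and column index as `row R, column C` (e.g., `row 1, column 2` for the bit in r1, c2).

row 1, column 4

Recompute each row's even parity and compare to rp:
  r0: data parity 0, sent rp 0 → ok
  r1: data parity 0, sent rp 1 → mismatch
  r2: data parity 0, sent rp 0 → ok
Recompute each column's even parity and compare to cp:
  c0: data parity 0, sent cp 0 → ok
  c1: data parity 1, sent cp 1 → ok
  c2: data parity 0, sent cp 0 → ok
  c3: data parity 0, sent cp 0 → ok
  c4: data parity 1, sent cp 0 → mismatch
Exactly one row (r1) and one column (c4) fail → the flipped bit is at their intersection.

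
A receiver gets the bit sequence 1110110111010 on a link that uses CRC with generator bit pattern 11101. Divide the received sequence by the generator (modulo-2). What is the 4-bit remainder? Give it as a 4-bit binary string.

Modulo-2 division of 1110110111010 by 11101:
  pos 0: 11101 XOR 11101 = 00000
  pos 5: 10111 XOR 11101 = 01010
  pos 6: 10100 XOR 11101 = 01001
  pos 7: 10011 XOR 11101 = 01110
  pos 8: 11100 XOR 11101 = 00001
Remainder = 0001 (nonzero — an error is detected).

0001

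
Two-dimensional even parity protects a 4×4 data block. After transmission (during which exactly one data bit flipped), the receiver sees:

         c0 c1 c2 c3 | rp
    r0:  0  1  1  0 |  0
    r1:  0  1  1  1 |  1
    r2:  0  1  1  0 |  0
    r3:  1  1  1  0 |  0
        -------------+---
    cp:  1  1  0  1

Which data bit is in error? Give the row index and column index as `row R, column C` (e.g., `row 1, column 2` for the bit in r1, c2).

row 3, column 1

Recompute each row's even parity and compare to rp:
  r0: data parity 0, sent rp 0 → ok
  r1: data parity 1, sent rp 1 → ok
  r2: data parity 0, sent rp 0 → ok
  r3: data parity 1, sent rp 0 → mismatch
Recompute each column's even parity and compare to cp:
  c0: data parity 1, sent cp 1 → ok
  c1: data parity 0, sent cp 1 → mismatch
  c2: data parity 0, sent cp 0 → ok
  c3: data parity 1, sent cp 1 → ok
Exactly one row (r3) and one column (c1) fail → the flipped bit is at their intersection.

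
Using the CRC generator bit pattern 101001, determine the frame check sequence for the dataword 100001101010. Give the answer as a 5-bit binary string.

Append 5 zeros: 10000110101000000. Divide by 101001 (XOR where the leading bit is 1):
  pos 0: 100001 XOR 101001 = 001000
  pos 2: 100010 XOR 101001 = 001011
  pos 4: 101110 XOR 101001 = 000111
  pos 7: 111100 XOR 101001 = 010101
  pos 8: 101010 XOR 101001 = 000011
Remainder (last 5 bits) = 11000. This is the CRC / FCS.

11000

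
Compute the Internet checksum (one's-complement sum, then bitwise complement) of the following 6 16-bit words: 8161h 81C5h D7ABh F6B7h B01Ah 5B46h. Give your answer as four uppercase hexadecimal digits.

One's-complement addition (fold any carry out of bit 15 back into bit 0):
  0x8161 + 0x81C5 = 0x10326 → wrap carry → 0x0327
  0x0327 + 0xD7AB = 0x0DAD2
  0xDAD2 + 0xF6B7 = 0x1D189 → wrap carry → 0xD18A
  0xD18A + 0xB01A = 0x181A4 → wrap carry → 0x81A5
  0x81A5 + 0x5B46 = 0x0DCEB
One's-complement sum = 0xDCEB.
Checksum = ~0xDCEB & 0xFFFF = 0x2314.

2314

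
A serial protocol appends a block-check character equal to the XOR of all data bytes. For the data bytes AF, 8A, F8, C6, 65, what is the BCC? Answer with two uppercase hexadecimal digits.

XOR the bytes together:
  start with 0xAF
  0xAF ⊕ 0x8A = 0x25
  0x25 ⊕ 0xF8 = 0xDD
  0xDD ⊕ 0xC6 = 0x1B
  0x1B ⊕ 0x65 = 0x7E

7E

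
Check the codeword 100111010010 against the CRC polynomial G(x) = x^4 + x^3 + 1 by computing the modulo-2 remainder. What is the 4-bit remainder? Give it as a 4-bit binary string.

0000

Modulo-2 division of 100111010010 by 11001:
  pos 0: 10011 XOR 11001 = 01010
  pos 1: 10101 XOR 11001 = 01100
  pos 2: 11000 XOR 11001 = 00001
  pos 6: 11001 XOR 11001 = 00000
Remainder = 0000 (zero — the frame passes the CRC check).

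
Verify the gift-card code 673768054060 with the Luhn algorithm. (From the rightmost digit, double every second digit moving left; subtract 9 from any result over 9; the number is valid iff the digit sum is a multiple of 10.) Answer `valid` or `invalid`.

valid

From the right, keep odd positions and double even positions (subtract 9 from any doubled value over 9):
  doubled (positions 2,4,...): 3 8 0 3 6 3 → sum 23
  kept (positions 1,3,...): 0 0 5 8 7 7 → sum 27
Total = 50.
50 mod 10 = 0, so the number is valid.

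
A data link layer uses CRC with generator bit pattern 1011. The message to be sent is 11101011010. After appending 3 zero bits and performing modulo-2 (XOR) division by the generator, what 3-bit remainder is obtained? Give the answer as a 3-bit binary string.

010

Append 3 zeros: 11101011010000. Divide by 1011 (XOR where the leading bit is 1):
  pos 0: 1110 XOR 1011 = 0101
  pos 1: 1011 XOR 1011 = 0000
  pos 6: 1101 XOR 1011 = 0110
  pos 7: 1100 XOR 1011 = 0111
  pos 8: 1110 XOR 1011 = 0101
  pos 9: 1010 XOR 1011 = 0001
Remainder (last 3 bits) = 010. This is the CRC / FCS.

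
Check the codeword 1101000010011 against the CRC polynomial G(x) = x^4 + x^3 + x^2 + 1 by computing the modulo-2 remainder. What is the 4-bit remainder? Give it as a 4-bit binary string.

0000

Modulo-2 division of 1101000010011 by 11101:
  pos 0: 11010 XOR 11101 = 00111
  pos 2: 11100 XOR 11101 = 00001
  pos 6: 10100 XOR 11101 = 01001
  pos 7: 10011 XOR 11101 = 01110
  pos 8: 11101 XOR 11101 = 00000
Remainder = 0000 (zero — the frame passes the CRC check).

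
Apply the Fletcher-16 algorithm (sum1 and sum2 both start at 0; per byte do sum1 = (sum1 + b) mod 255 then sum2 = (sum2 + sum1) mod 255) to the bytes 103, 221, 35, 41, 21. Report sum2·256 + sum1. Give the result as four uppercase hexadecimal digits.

4DA6

Running sums (mod 255):
  after byte 0 (103): sum1=103, sum2=103
  after byte 1 (221): sum1=69, sum2=172
  after byte 2 (35): sum1=104, sum2=21
  after byte 3 (41): sum1=145, sum2=166
  after byte 4 (21): sum1=166, sum2=77
Checksum = sum2·256 + sum1 = 77·256 + 166 = 19878 = 0x4DA6.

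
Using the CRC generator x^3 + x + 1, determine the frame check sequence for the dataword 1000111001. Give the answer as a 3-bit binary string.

010

Append 3 zeros: 1000111001000. Divide by 1011 (XOR where the leading bit is 1):
  pos 0: 1000 XOR 1011 = 0011
  pos 2: 1111 XOR 1011 = 0100
  pos 3: 1001 XOR 1011 = 0010
  pos 5: 1000 XOR 1011 = 0011
  pos 7: 1110 XOR 1011 = 0101
  pos 8: 1010 XOR 1011 = 0001
Remainder (last 3 bits) = 010. This is the CRC / FCS.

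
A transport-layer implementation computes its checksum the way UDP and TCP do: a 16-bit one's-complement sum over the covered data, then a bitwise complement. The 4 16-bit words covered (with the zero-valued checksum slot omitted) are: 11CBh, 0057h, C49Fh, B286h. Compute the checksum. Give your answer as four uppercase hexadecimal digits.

One's-complement addition (fold any carry out of bit 15 back into bit 0):
  0x11CB + 0x0057 = 0x01222
  0x1222 + 0xC49F = 0x0D6C1
  0xD6C1 + 0xB286 = 0x18947 → wrap carry → 0x8948
One's-complement sum = 0x8948.
Checksum = ~0x8948 & 0xFFFF = 0x76B7.

76B7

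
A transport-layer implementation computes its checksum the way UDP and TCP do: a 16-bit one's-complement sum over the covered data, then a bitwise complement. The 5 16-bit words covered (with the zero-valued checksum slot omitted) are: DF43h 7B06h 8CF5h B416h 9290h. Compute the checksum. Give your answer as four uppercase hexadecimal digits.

One's-complement addition (fold any carry out of bit 15 back into bit 0):
  0xDF43 + 0x7B06 = 0x15A49 → wrap carry → 0x5A4A
  0x5A4A + 0x8CF5 = 0x0E73F
  0xE73F + 0xB416 = 0x19B55 → wrap carry → 0x9B56
  0x9B56 + 0x9290 = 0x12DE6 → wrap carry → 0x2DE7
One's-complement sum = 0x2DE7.
Checksum = ~0x2DE7 & 0xFFFF = 0xD218.

D218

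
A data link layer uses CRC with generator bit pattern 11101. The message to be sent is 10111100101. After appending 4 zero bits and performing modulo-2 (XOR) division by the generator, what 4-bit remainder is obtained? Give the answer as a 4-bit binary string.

Append 4 zeros: 101111001010000. Divide by 11101 (XOR where the leading bit is 1):
  pos 0: 10111 XOR 11101 = 01010
  pos 1: 10101 XOR 11101 = 01000
  pos 2: 10000 XOR 11101 = 01101
  pos 3: 11010 XOR 11101 = 00111
  pos 5: 11110 XOR 11101 = 00011
  pos 8: 11100 XOR 11101 = 00001
Remainder (last 4 bits) = 0100. This is the CRC / FCS.

0100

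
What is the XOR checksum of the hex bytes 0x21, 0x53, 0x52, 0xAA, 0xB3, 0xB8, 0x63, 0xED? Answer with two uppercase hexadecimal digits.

XOR the bytes together:
  start with 0x21
  0x21 ⊕ 0x53 = 0x72
  0x72 ⊕ 0x52 = 0x20
  0x20 ⊕ 0xAA = 0x8A
  0x8A ⊕ 0xB3 = 0x39
  0x39 ⊕ 0xB8 = 0x81
  0x81 ⊕ 0x63 = 0xE2
  0xE2 ⊕ 0xED = 0x0F

0F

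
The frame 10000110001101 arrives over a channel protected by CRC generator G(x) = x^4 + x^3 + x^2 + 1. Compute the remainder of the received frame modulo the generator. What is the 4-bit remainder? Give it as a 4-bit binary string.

0000

Modulo-2 division of 10000110001101 by 11101:
  pos 0: 10000 XOR 11101 = 01101
  pos 1: 11011 XOR 11101 = 00110
  pos 3: 11010 XOR 11101 = 00111
  pos 5: 11100 XOR 11101 = 00001
  pos 9: 11101 XOR 11101 = 00000
Remainder = 0000 (zero — the frame passes the CRC check).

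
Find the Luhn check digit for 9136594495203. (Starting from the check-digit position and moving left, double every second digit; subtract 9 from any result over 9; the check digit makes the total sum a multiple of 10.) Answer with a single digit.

2

Partial digits right→left: 3 0 2 5 9 4 4 9 5 6 3 1 9
Double every second digit counting from the check-digit position (so the 1st, 3rd, 5th, ... of the partial from the right).
  doubled (with −9 where >9): 6 4 9 8 1 6 9 → sum 43
  kept as-is: 0 5 4 9 6 1 → sum 25
Total = 43 + 25 = 68.
Check digit = (10 − (68 mod 10)) mod 10 = 2.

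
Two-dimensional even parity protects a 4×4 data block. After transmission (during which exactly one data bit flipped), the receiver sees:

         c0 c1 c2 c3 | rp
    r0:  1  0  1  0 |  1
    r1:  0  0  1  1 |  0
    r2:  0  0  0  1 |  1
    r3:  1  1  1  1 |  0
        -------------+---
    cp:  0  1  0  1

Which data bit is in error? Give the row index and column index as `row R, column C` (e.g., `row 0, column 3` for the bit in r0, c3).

Recompute each row's even parity and compare to rp:
  r0: data parity 0, sent rp 1 → mismatch
  r1: data parity 0, sent rp 0 → ok
  r2: data parity 1, sent rp 1 → ok
  r3: data parity 0, sent rp 0 → ok
Recompute each column's even parity and compare to cp:
  c0: data parity 0, sent cp 0 → ok
  c1: data parity 1, sent cp 1 → ok
  c2: data parity 1, sent cp 0 → mismatch
  c3: data parity 1, sent cp 1 → ok
Exactly one row (r0) and one column (c2) fail → the flipped bit is at their intersection.

row 0, column 2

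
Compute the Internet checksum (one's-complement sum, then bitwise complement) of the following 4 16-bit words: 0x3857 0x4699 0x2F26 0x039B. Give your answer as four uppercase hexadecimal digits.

4E4E

One's-complement addition (fold any carry out of bit 15 back into bit 0):
  0x3857 + 0x4699 = 0x07EF0
  0x7EF0 + 0x2F26 = 0x0AE16
  0xAE16 + 0x039B = 0x0B1B1
One's-complement sum = 0xB1B1.
Checksum = ~0xB1B1 & 0xFFFF = 0x4E4E.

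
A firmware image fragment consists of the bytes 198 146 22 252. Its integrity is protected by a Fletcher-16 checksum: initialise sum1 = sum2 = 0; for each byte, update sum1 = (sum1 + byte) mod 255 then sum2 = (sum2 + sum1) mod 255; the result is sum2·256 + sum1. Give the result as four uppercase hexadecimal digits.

FB6C

Running sums (mod 255):
  after byte 0 (198): sum1=198, sum2=198
  after byte 1 (146): sum1=89, sum2=32
  after byte 2 (22): sum1=111, sum2=143
  after byte 3 (252): sum1=108, sum2=251
Checksum = sum2·256 + sum1 = 251·256 + 108 = 64364 = 0xFB6C.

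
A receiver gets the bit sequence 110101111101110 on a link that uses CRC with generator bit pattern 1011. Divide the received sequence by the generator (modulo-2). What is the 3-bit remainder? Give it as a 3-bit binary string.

Modulo-2 division of 110101111101110 by 1011:
  pos 0: 1101 XOR 1011 = 0110
  pos 1: 1100 XOR 1011 = 0111
  pos 2: 1111 XOR 1011 = 0100
  pos 3: 1001 XOR 1011 = 0010
  pos 5: 1011 XOR 1011 = 0000
  pos 9: 1011 XOR 1011 = 0000
Remainder = 010 (nonzero — an error is detected).

010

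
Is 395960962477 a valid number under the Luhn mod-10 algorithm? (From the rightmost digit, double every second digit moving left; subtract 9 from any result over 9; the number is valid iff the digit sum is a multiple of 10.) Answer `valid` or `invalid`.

invalid

From the right, keep odd positions and double even positions (subtract 9 from any doubled value over 9):
  doubled (positions 2,4,...): 5 4 9 3 1 6 → sum 28
  kept (positions 1,3,...): 7 4 6 0 9 9 → sum 35
Total = 63.
63 mod 10 = 3, so the number is invalid.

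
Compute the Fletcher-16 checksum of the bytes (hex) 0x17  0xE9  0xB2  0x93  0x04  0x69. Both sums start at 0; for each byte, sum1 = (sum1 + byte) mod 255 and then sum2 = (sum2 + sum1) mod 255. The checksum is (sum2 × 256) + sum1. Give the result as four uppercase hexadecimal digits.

13B4

Running sums (mod 255):
  after byte 0 (0x17): sum1=23, sum2=23
  after byte 1 (0xE9): sum1=1, sum2=24
  after byte 2 (0xB2): sum1=179, sum2=203
  after byte 3 (0x93): sum1=71, sum2=19
  after byte 4 (0x04): sum1=75, sum2=94
  after byte 5 (0x69): sum1=180, sum2=19
Checksum = sum2·256 + sum1 = 19·256 + 180 = 5044 = 0x13B4.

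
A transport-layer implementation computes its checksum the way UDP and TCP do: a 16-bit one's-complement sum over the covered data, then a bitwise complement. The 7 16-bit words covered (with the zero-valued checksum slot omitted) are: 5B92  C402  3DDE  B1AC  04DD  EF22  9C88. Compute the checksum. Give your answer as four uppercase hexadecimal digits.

One's-complement addition (fold any carry out of bit 15 back into bit 0):
  0x5B92 + 0xC402 = 0x11F94 → wrap carry → 0x1F95
  0x1F95 + 0x3DDE = 0x05D73
  0x5D73 + 0xB1AC = 0x10F1F → wrap carry → 0x0F20
  0x0F20 + 0x04DD = 0x013FD
  0x13FD + 0xEF22 = 0x1031F → wrap carry → 0x0320
  0x0320 + 0x9C88 = 0x09FA8
One's-complement sum = 0x9FA8.
Checksum = ~0x9FA8 & 0xFFFF = 0x6057.

6057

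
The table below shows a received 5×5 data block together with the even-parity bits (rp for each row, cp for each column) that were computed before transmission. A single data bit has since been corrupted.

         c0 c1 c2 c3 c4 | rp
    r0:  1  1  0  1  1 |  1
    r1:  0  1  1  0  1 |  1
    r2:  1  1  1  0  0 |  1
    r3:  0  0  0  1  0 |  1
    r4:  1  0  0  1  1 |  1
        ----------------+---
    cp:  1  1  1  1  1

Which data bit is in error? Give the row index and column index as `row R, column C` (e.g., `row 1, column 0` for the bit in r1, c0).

Recompute each row's even parity and compare to rp:
  r0: data parity 0, sent rp 1 → mismatch
  r1: data parity 1, sent rp 1 → ok
  r2: data parity 1, sent rp 1 → ok
  r3: data parity 1, sent rp 1 → ok
  r4: data parity 1, sent rp 1 → ok
Recompute each column's even parity and compare to cp:
  c0: data parity 1, sent cp 1 → ok
  c1: data parity 1, sent cp 1 → ok
  c2: data parity 0, sent cp 1 → mismatch
  c3: data parity 1, sent cp 1 → ok
  c4: data parity 1, sent cp 1 → ok
Exactly one row (r0) and one column (c2) fail → the flipped bit is at their intersection.

row 0, column 2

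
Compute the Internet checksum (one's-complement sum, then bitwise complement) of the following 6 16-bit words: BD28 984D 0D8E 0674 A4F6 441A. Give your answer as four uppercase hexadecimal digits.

One's-complement addition (fold any carry out of bit 15 back into bit 0):
  0xBD28 + 0x984D = 0x15575 → wrap carry → 0x5576
  0x5576 + 0x0D8E = 0x06304
  0x6304 + 0x0674 = 0x06978
  0x6978 + 0xA4F6 = 0x10E6E → wrap carry → 0x0E6F
  0x0E6F + 0x441A = 0x05289
One's-complement sum = 0x5289.
Checksum = ~0x5289 & 0xFFFF = 0xAD76.

AD76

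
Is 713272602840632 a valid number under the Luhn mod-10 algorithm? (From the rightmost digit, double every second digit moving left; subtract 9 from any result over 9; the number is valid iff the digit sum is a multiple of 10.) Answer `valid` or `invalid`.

From the right, keep odd positions and double even positions (subtract 9 from any doubled value over 9):
  doubled (positions 2,4,...): 6 0 7 0 4 4 2 → sum 23
  kept (positions 1,3,...): 2 6 4 2 6 7 3 7 → sum 37
Total = 60.
60 mod 10 = 0, so the number is valid.

valid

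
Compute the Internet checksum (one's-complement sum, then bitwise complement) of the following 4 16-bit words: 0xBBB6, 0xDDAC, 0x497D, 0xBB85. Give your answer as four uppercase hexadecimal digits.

6199

One's-complement addition (fold any carry out of bit 15 back into bit 0):
  0xBBB6 + 0xDDAC = 0x19962 → wrap carry → 0x9963
  0x9963 + 0x497D = 0x0E2E0
  0xE2E0 + 0xBB85 = 0x19E65 → wrap carry → 0x9E66
One's-complement sum = 0x9E66.
Checksum = ~0x9E66 & 0xFFFF = 0x6199.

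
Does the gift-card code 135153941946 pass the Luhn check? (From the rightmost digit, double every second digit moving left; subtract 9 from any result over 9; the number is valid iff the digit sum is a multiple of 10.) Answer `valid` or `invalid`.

invalid

From the right, keep odd positions and double even positions (subtract 9 from any doubled value over 9):
  doubled (positions 2,4,...): 8 2 9 1 1 2 → sum 23
  kept (positions 1,3,...): 6 9 4 3 1 3 → sum 26
Total = 49.
49 mod 10 = 9, so the number is invalid.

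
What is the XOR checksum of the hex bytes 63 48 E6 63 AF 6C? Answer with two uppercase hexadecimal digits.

XOR the bytes together:
  start with 0x63
  0x63 ⊕ 0x48 = 0x2B
  0x2B ⊕ 0xE6 = 0xCD
  0xCD ⊕ 0x63 = 0xAE
  0xAE ⊕ 0xAF = 0x01
  0x01 ⊕ 0x6C = 0x6D

6D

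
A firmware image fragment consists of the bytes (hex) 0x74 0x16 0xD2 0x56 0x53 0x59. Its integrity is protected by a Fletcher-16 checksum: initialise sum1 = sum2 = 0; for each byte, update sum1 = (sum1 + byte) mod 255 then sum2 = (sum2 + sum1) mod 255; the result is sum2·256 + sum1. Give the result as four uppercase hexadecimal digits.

7760

Running sums (mod 255):
  after byte 0 (0x74): sum1=116, sum2=116
  after byte 1 (0x16): sum1=138, sum2=254
  after byte 2 (0xD2): sum1=93, sum2=92
  after byte 3 (0x56): sum1=179, sum2=16
  after byte 4 (0x53): sum1=7, sum2=23
  after byte 5 (0x59): sum1=96, sum2=119
Checksum = sum2·256 + sum1 = 119·256 + 96 = 30560 = 0x7760.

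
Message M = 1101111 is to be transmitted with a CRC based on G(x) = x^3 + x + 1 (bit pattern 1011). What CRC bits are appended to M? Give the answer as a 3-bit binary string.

Append 3 zeros: 1101111000. Divide by 1011 (XOR where the leading bit is 1):
  pos 0: 1101 XOR 1011 = 0110
  pos 1: 1101 XOR 1011 = 0110
  pos 2: 1101 XOR 1011 = 0110
  pos 3: 1101 XOR 1011 = 0110
  pos 4: 1100 XOR 1011 = 0111
  pos 5: 1110 XOR 1011 = 0101
  pos 6: 1010 XOR 1011 = 0001
Remainder (last 3 bits) = 001. This is the CRC / FCS.

001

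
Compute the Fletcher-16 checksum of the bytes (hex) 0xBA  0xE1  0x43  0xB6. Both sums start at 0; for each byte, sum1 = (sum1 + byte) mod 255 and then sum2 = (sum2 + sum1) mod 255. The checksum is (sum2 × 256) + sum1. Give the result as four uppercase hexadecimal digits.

CD96

Running sums (mod 255):
  after byte 0 (0xBA): sum1=186, sum2=186
  after byte 1 (0xE1): sum1=156, sum2=87
  after byte 2 (0x43): sum1=223, sum2=55
  after byte 3 (0xB6): sum1=150, sum2=205
Checksum = sum2·256 + sum1 = 205·256 + 150 = 52630 = 0xCD96.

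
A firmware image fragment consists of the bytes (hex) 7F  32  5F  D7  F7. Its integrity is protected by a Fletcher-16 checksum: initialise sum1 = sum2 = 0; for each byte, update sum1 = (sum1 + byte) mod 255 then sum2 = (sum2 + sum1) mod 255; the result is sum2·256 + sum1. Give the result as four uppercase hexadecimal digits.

Running sums (mod 255):
  after byte 0 (7F): sum1=127, sum2=127
  after byte 1 (32): sum1=177, sum2=49
  after byte 2 (5F): sum1=17, sum2=66
  after byte 3 (D7): sum1=232, sum2=43
  after byte 4 (F7): sum1=224, sum2=12
Checksum = sum2·256 + sum1 = 12·256 + 224 = 3296 = 0x0CE0.

0CE0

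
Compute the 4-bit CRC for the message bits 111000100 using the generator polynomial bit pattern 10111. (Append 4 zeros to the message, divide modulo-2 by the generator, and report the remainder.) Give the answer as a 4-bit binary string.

1010

Append 4 zeros: 1110001000000. Divide by 10111 (XOR where the leading bit is 1):
  pos 0: 11100 XOR 10111 = 01011
  pos 1: 10110 XOR 10111 = 00001
  pos 5: 11000 XOR 10111 = 01111
  pos 6: 11110 XOR 10111 = 01001
  pos 7: 10010 XOR 10111 = 00101
Remainder (last 4 bits) = 1010. This is the CRC / FCS.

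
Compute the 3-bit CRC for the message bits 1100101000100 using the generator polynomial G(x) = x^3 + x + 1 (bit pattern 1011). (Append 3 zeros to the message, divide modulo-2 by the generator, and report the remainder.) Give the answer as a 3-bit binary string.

Append 3 zeros: 1100101000100000. Divide by 1011 (XOR where the leading bit is 1):
  pos 0: 1100 XOR 1011 = 0111
  pos 1: 1111 XOR 1011 = 0100
  pos 2: 1000 XOR 1011 = 0011
  pos 4: 1110 XOR 1011 = 0101
  pos 5: 1010 XOR 1011 = 0001
  pos 8: 1010 XOR 1011 = 0001
  pos 11: 1000 XOR 1011 = 0011
Remainder (last 3 bits) = 110. This is the CRC / FCS.

110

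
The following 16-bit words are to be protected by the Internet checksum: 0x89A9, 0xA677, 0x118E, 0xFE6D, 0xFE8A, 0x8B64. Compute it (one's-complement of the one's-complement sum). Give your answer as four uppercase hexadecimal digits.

One's-complement addition (fold any carry out of bit 15 back into bit 0):
  0x89A9 + 0xA677 = 0x13020 → wrap carry → 0x3021
  0x3021 + 0x118E = 0x041AF
  0x41AF + 0xFE6D = 0x1401C → wrap carry → 0x401D
  0x401D + 0xFE8A = 0x13EA7 → wrap carry → 0x3EA8
  0x3EA8 + 0x8B64 = 0x0CA0C
One's-complement sum = 0xCA0C.
Checksum = ~0xCA0C & 0xFFFF = 0x35F3.

35F3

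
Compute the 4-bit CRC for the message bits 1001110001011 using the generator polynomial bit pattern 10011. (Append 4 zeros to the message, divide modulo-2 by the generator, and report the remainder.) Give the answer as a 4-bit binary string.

0000

Append 4 zeros: 10011100010110000. Divide by 10011 (XOR where the leading bit is 1):
  pos 0: 10011 XOR 10011 = 00000
  pos 5: 10001 XOR 10011 = 00010
  pos 8: 10011 XOR 10011 = 00000
Remainder (last 4 bits) = 0000. This is the CRC / FCS.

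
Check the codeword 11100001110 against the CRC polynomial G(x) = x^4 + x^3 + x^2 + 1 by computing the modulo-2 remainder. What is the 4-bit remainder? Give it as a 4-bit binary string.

Modulo-2 division of 11100001110 by 11101:
  pos 0: 11100 XOR 11101 = 00001
  pos 4: 10011 XOR 11101 = 01110
  pos 5: 11101 XOR 11101 = 00000
Remainder = 0000 (zero — the frame passes the CRC check).

0000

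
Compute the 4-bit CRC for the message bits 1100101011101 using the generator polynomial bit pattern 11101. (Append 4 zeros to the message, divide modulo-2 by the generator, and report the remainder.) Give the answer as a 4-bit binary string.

1001

Append 4 zeros: 11001010111010000. Divide by 11101 (XOR where the leading bit is 1):
  pos 0: 11001 XOR 11101 = 00100
  pos 2: 10001 XOR 11101 = 01100
  pos 3: 11000 XOR 11101 = 00101
  pos 5: 10111 XOR 11101 = 01010
  pos 6: 10101 XOR 11101 = 01000
  pos 7: 10000 XOR 11101 = 01101
  pos 8: 11011 XOR 11101 = 00110
  pos 10: 11000 XOR 11101 = 00101
  pos 12: 10100 XOR 11101 = 01001
Remainder (last 4 bits) = 1001. This is the CRC / FCS.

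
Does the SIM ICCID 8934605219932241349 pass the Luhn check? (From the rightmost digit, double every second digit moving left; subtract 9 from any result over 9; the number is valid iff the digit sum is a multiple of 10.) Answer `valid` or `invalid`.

valid

From the right, keep odd positions and double even positions (subtract 9 from any doubled value over 9):
  doubled (positions 2,4,...): 8 2 4 6 9 4 0 8 9 → sum 50
  kept (positions 1,3,...): 9 3 4 2 9 1 5 6 3 8 → sum 50
Total = 100.
100 mod 10 = 0, so the number is valid.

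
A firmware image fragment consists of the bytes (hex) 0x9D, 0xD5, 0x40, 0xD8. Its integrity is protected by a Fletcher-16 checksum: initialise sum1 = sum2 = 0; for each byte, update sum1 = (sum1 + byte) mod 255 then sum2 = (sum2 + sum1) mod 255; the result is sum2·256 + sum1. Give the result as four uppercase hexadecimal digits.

518C

Running sums (mod 255):
  after byte 0 (0x9D): sum1=157, sum2=157
  after byte 1 (0xD5): sum1=115, sum2=17
  after byte 2 (0x40): sum1=179, sum2=196
  after byte 3 (0xD8): sum1=140, sum2=81
Checksum = sum2·256 + sum1 = 81·256 + 140 = 20876 = 0x518C.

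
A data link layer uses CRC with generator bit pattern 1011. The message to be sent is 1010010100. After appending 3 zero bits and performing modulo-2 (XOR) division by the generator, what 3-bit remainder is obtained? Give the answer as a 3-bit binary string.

010

Append 3 zeros: 1010010100000. Divide by 1011 (XOR where the leading bit is 1):
  pos 0: 1010 XOR 1011 = 0001
  pos 3: 1010 XOR 1011 = 0001
  pos 6: 1100 XOR 1011 = 0111
  pos 7: 1110 XOR 1011 = 0101
  pos 8: 1010 XOR 1011 = 0001
Remainder (last 3 bits) = 010. This is the CRC / FCS.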